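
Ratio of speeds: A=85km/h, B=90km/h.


Ratio = 85:90
GCD = 5
Simplified = 17:18
Time ratio (same distance) = 18:17
Speed ratio = 17:18

17:18


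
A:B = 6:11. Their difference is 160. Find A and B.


Let A = 6k, B = 11k.
11k - 6k = 160
5k = 160 → k = 160/5 = 32
A = 6×32 = 192, B = 11×32 = 352
= A = 192, B = 352

A = 192, B = 352


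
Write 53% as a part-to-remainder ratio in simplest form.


53% means 53 parts out of 100; remainder = 47
Part : remainder = 53:47
GCD = 1
= 53:47

53:47


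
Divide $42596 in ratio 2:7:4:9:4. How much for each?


Total parts = 2 + 7 + 4 + 9 + 4 = 26
Part 1: 42596 × 2/26 = 3276.62
Part 2: 42596 × 7/26 = 11468.15
Part 3: 42596 × 4/26 = 6553.23
Part 4: 42596 × 9/26 = 14744.77
Part 5: 42596 × 4/26 = 6553.23
= Part 1: $3276.62, Part 2: $11468.15, Part 3: $6553.23, Part 4: $14744.77, Part 5: $6553.23

Part 1: $3276.62, Part 2: $11468.15, Part 3: $6553.23, Part 4: $14744.77, Part 5: $6553.23


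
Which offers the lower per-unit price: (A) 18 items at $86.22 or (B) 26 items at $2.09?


Deal A: $86.22/18 = $4.7900/unit
Deal B: $2.09/26 = $0.0804/unit
B is cheaper per unit
= Deal B

Deal B


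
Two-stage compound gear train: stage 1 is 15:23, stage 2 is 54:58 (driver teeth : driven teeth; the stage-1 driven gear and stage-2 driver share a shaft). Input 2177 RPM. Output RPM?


Stage 1: RPM_B = RPM_A × t_A/t_B = 2177 × 15/23 = 32655/23 ≈ 1419.78
B and C share a shaft → RPM_C = RPM_B
Stage 2: RPM_D = RPM_C × t_C/t_D = RPM_A × (t_A×t_C)/(t_B×t_D)
Overall ratio = (15×54)/(23×58) = 810/1334
RPM_D = 2177 × 810/1334 = 1763370/1334
≈ 1321.87 RPM

1321.87 RPM


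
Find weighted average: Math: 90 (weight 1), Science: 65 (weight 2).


Numerator = 90×1 + 65×2
= 90 + 130
= 220
Total weight = 3
Weighted avg = 220/3
= 73.33

73.33


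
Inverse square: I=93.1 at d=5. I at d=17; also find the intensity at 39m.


I₁d₁² = I₂d₂²
I at 17m = 93.1 × (5/17)² = 93.1 × 25/289 = 2327.5/289 ≈ 8.0536
I at 39m = 93.1 × (5/39)² = 93.1 × 25/1521 = 2327.5/1521 ≈ 1.5302
= 8.0536 and 1.5302

8.0536 and 1.5302


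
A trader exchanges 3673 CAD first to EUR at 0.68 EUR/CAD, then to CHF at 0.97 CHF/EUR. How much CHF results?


Step 1: 3673 CAD × 0.68 = 2497.64 EUR
Step 2: 2497.64 EUR × 0.97 = 2422.71 CHF
Implied rate CAD→CHF = 0.68 × 0.97 = 0.6596
= 2422.71 CHF

2422.71 CHF


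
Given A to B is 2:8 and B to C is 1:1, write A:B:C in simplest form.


Match B: multiply A:B by 1 → 2:8
Multiply B:C by 8 → 8:8
Combined: 2:8:8
GCD = 2
= 1:4:4

1:4:4


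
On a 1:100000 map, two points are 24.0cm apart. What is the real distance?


Real distance = map distance × scale
= 24.0cm × 100000
= 2400000 cm = 24000.0 m
= 24.000 km

24.000 km


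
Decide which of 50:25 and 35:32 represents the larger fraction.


50/25 = 2.0000
35/32 = 1.0938
2.0000 > 1.0938, so 50:25 is greater
= 50:25

50:25


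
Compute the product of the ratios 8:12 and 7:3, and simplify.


Compound ratio = (8×7) : (12×3)
= 56:36
GCD = 4
= 14:9

14:9


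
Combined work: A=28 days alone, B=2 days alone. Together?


Rate of A = 1/28 per day
Rate of B = 1/2 per day
Combined rate = 1/28 + 1/2 = 30/56 ≈ 0.5357 per day
Days = 1 / combined rate = 56/30
≈ 1.87 days

1.87 days


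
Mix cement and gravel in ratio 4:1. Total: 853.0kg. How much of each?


Total parts = 4 + 1 = 5
cement: 853.0 × 4/5 = 682.4kg
gravel: 853.0 × 1/5 = 170.6kg
= 682.4kg and 170.6kg

682.4kg and 170.6kg


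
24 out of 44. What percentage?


Percentage = (part / whole) × 100
= (24 / 44) × 100
≈ 54.55%

54.55%


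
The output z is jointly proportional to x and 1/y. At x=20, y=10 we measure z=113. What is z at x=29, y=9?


z = k·x/y
Solve for k using the known point: k = z·y/x = 113×10/20 = 1130/20 = 56.5000
Now evaluate at x=29, y=9:
z = k × 29 / 9 = (1130 × 29) / (20 × 9) = 32770/180
≈ 182.0556

182.0556


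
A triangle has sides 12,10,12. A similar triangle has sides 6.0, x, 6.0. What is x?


Scale factor = 6.0/12 = 0.5
Missing side = 10 × 0.5
= 5.0

5.0


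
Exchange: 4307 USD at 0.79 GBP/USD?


Amount × rate = 4307 × 0.79
= 3402.53 GBP

3402.53 GBP


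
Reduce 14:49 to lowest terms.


GCD(14, 49) = 7
14/7 : 49/7
= 2:7

2:7


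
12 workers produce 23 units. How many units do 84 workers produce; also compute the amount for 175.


Direct proportion: y/x = constant
k = 23/12 ≈ 1.9167
y at x=84: k × 84 = 23 × 84 / 12 = 1932/12 = 161.00
y at x=175: k × 175 = 23 × 175 / 12 = 4025/12 ≈ 335.42
= 161.00 and 335.42

161.00 and 335.42


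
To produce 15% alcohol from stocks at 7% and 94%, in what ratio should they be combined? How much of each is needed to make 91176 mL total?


Let x parts of 7% mix with y parts of 94%.
7x + 94y = 15(x + y)
7x + 94y = 15x + 15y
x(7 - 15) = y(15 - 94)
x/y = (94 - 15)/(15 - 7) = 79/8
Simplify: 79:8
Total parts = 87; one part = 91176/87 = 1048.00 mL
7% solution: 79×1048.00 = 82792.00 mL
94% solution: 8×1048.00 = 8384.00 mL
= ratio 79:8; 82792.00 mL and 8384.00 mL

ratio 79:8; 82792.00 mL and 8384.00 mL


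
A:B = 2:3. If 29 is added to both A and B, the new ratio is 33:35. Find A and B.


Let A = 2k, B = 3k.
(2k + 29) / (3k + 29) = 33/35
Cross-multiply: 35(2k + 29) = 33(3k + 29)
70k + 1015 = 99k + 957
70k - 99k = 957 - 1015
-29k = -58
k = -58/-29 = 2
A = 2×2 = 4, B = 3×2 = 6
= A = 4, B = 6

A = 4, B = 6


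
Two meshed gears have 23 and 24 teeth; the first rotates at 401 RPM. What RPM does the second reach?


Gear ratio = 23:24 = 23:24
RPM_B = RPM_A × (teeth_A / teeth_B)
= 401 × (23/24)
= 384.3 RPM

384.3 RPM


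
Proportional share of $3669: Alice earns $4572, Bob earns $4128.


Total income = 4572 + 4128 = $8700
Alice: $3669 × 4572/8700 = $1928.12
Bob: $3669 × 4128/8700 = $1740.88
= Alice: $1928.12, Bob: $1740.88

Alice: $1928.12, Bob: $1740.88


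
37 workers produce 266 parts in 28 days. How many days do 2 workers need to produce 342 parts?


Days ∝ work / workers, so d₂ = d₁ × (m₁/m₂) × (w₂/w₁)
Workers factor (inverse): 37/2 = 18.5000
Work factor (direct): 342/266 ≈ 1.2857
d₂ = 28 × 37/2 × 342/266 = (28 × 37 × 342) / (2 × 266) = 354312/532
= 666.00 days

666.00 days


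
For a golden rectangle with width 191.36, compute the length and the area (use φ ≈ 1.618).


φ = (1 + √5) / 2 ≈ 1.618
Length = width × φ = 191.36 × 1.618 = 309.62048
≈ 309.62
Area = width × length = 191.36 × 309.62048 = 59248.9750528 ≈ 59248.98
= Length: 309.62, Area: 59248.98

Length: 309.62, Area: 59248.98


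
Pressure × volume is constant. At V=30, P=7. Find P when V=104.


Inverse proportion: x × y = constant
k = 30 × 7 = 210
y₂ = k / 104 = 210 / 104
= 2.02

2.02


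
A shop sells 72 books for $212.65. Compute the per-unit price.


Unit rate = total / quantity
= 212.65 / 72
= $2.95 per unit

$2.95 per unit


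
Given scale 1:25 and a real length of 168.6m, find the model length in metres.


Model size = real / scale
= 168.6 / 25
= 6.7440 m

6.7440 m


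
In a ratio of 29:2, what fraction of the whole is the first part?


Total parts = 29 + 2 = 31
First part: 29/31 = 29/31
= 29/31

29/31


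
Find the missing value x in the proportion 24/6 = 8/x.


Cross multiply: 24 × x = 6 × 8
24x = 48
x = 48 / 24
= 2.00

2.00


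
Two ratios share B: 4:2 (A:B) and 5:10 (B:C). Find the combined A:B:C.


Match B: multiply A:B by 5 → 20:10
Multiply B:C by 2 → 10:20
Combined: 20:10:20
GCD = 10
= 2:1:2

2:1:2


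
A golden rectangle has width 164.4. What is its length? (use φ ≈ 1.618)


φ = (1 + √5) / 2 ≈ 1.618
Length = width × φ = 164.4 × 1.618 = 265.9992
≈ 266.00

266.00


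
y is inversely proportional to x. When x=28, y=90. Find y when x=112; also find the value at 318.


Inverse proportion: x × y = constant
k = 28 × 90 = 2520
At x=112: k/112 = 22.50
At x=318: k/318 = 7.92
= 22.50 and 7.92

22.50 and 7.92


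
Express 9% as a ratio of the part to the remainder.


9% means 9 parts out of 100; remainder = 91
Part : remainder = 9:91
GCD = 1
= 9:91

9:91


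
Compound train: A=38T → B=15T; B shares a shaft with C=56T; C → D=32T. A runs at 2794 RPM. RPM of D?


Stage 1: RPM_B = RPM_A × t_A/t_B = 2794 × 38/15 = 106172/15 ≈ 7078.13
B and C share a shaft → RPM_C = RPM_B
Stage 2: RPM_D = RPM_C × t_C/t_D = RPM_A × (t_A×t_C)/(t_B×t_D)
Overall ratio = (38×56)/(15×32) = 2128/480
RPM_D = 2794 × 2128/480 = 5945632/480
≈ 12386.73 RPM

12386.73 RPM


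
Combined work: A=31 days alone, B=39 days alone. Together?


Rate of A = 1/31 per day
Rate of B = 1/39 per day
Combined rate = 1/31 + 1/39 = 70/1209 ≈ 0.0579 per day
Days = 1 / combined rate = 1209/70
≈ 17.27 days

17.27 days


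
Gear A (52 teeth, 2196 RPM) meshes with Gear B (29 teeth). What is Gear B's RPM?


Gear ratio = 52:29 = 52:29
RPM_B = RPM_A × (teeth_A / teeth_B)
= 2196 × (52/29)
= 3937.7 RPM

3937.7 RPM


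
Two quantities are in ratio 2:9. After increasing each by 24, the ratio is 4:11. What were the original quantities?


Let A = 2k, B = 9k.
(2k + 24) / (9k + 24) = 4/11
Cross-multiply: 11(2k + 24) = 4(9k + 24)
22k + 264 = 36k + 96
22k - 36k = 96 - 264
-14k = -168
k = -168/-14 = 12
A = 2×12 = 24, B = 9×12 = 108
= A = 24, B = 108

A = 24, B = 108


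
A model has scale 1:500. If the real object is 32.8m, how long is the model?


Model size = real / scale
= 32.8 / 500
= 0.0656 m

0.0656 m


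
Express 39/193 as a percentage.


Percentage = (part / whole) × 100
= (39 / 193) × 100
≈ 20.21%

20.21%


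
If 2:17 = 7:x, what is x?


Cross multiply: 2 × x = 17 × 7
2x = 119
x = 119 / 2
= 59.50

59.50


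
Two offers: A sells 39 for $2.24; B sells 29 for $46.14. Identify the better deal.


Deal A: $2.24/39 = $0.0574/unit
Deal B: $46.14/29 = $1.5910/unit
A is cheaper per unit
= Deal A

Deal A


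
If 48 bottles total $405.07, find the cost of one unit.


Unit rate = total / quantity
= 405.07 / 48
= $8.44 per unit

$8.44 per unit


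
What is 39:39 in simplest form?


GCD(39, 39) = 39
39/39 : 39/39
= 1:1

1:1


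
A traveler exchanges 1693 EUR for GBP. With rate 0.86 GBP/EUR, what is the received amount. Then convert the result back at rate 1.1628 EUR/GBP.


Amount × rate = 1693 × 0.86 = 1455.98 GBP
Round-trip: 1455.98 × 1.1628 = 1693.01 EUR
= 1455.98 GBP, then 1693.01 EUR

1455.98 GBP, then 1693.01 EUR


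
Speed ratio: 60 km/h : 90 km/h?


Ratio = 60:90
GCD = 30
Simplified = 2:3
Time ratio (same distance) = 3:2
Speed ratio = 2:3

2:3


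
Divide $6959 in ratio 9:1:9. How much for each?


Total parts = 9 + 1 + 9 = 19
Part 1: 6959 × 9/19 = 3296.37
Part 2: 6959 × 1/19 = 366.26
Part 3: 6959 × 9/19 = 3296.37
= Part 1: $3296.37, Part 2: $366.26, Part 3: $3296.37

Part 1: $3296.37, Part 2: $366.26, Part 3: $3296.37


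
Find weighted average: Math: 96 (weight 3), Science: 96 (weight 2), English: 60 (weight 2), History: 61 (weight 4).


Numerator = 96×3 + 96×2 + 60×2 + 61×4
= 288 + 192 + 120 + 244
= 844
Total weight = 11
Weighted avg = 844/11
= 76.73

76.73


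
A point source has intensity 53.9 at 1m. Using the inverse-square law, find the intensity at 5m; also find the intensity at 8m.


I₁d₁² = I₂d₂²
I at 5m = 53.9 × (1/5)² = 53.9 × 1/25 = 53.9/25 = 2.1560
I at 8m = 53.9 × (1/8)² = 53.9 × 1/64 = 53.9/64 ≈ 0.8422
= 2.1560 and 0.8422

2.1560 and 0.8422


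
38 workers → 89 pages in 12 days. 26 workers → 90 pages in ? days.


Days ∝ work / workers, so d₂ = d₁ × (m₁/m₂) × (w₂/w₁)
Workers factor (inverse): 38/26 ≈ 1.4615
Work factor (direct): 90/89 ≈ 1.0112
d₂ = 12 × 38/26 × 90/89 = (12 × 38 × 90) / (26 × 89) = 41040/2314
≈ 17.74 days

17.74 days


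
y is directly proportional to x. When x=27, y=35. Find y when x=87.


Direct proportion: y/x = constant
k = 35/27 ≈ 1.2963
y₂ = k × 87 = 35 × 87 / 27 = 3045/27
≈ 112.78

112.78


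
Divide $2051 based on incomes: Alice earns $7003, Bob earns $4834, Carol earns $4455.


Total income = 7003 + 4834 + 4455 = $16292
Alice: $2051 × 7003/16292 = $881.61
Bob: $2051 × 4834/16292 = $608.55
Carol: $2051 × 4455/16292 = $560.84
= Alice: $881.61, Bob: $608.55, Carol: $560.84

Alice: $881.61, Bob: $608.55, Carol: $560.84


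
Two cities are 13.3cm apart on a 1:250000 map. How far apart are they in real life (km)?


Real distance = map distance × scale
= 13.3cm × 250000
= 3325000 cm = 33250.0 m
= 33.250 km

33.250 km


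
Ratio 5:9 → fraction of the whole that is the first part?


Total parts = 5 + 9 = 14
First part: 5/14 = 5/14
= 5/14

5/14


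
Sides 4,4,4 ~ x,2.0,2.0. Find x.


Scale factor = 2.0/4 = 0.5
Missing side = 4 × 0.5
= 2.0

2.0


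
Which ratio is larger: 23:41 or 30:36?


23/41 = 0.5610
30/36 = 0.8333
0.5610 < 0.8333, so 23:41 is less
= 30:36

30:36


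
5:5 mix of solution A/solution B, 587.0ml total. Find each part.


Total parts = 5 + 5 = 10
solution A: 587.0 × 5/10 = 293.5ml
solution B: 587.0 × 5/10 = 293.5ml
= 293.5ml and 293.5ml

293.5ml and 293.5ml


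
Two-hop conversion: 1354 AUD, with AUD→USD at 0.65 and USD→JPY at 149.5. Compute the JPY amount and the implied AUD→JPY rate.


Step 1: 1354 AUD × 0.65 = 880.10 USD
Step 2: 880.10 USD × 149.5 = 131574.95 JPY
Implied rate AUD→JPY = 0.65 × 149.5 = 97.1750
= 131574.95 JPY; implied rate 97.1750 JPY/AUD

131574.95 JPY; implied rate 97.1750 JPY/AUD


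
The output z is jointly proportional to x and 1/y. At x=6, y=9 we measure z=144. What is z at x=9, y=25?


z = k·x/y
Solve for k using the known point: k = z·y/x = 144×9/6 = 1296/6 = 216.0000
Now evaluate at x=9, y=25:
z = k × 9 / 25 = (1296 × 9) / (6 × 25) = 11664/150
= 77.7600

77.7600


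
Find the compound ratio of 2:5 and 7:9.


Compound ratio = (2×7) : (5×9)
= 14:45
GCD = 1
= 14:45

14:45


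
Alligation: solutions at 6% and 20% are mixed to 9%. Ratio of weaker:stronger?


Let x parts of 6% mix with y parts of 20%.
6x + 20y = 9(x + y)
6x + 20y = 9x + 9y
x(6 - 9) = y(9 - 20)
x/y = (20 - 9)/(9 - 6) = 11/3
Simplify: 11:3
= 11:3

11:3


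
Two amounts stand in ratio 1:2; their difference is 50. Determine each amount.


Let A = 1k, B = 2k.
2k - 1k = 50
1k = 50 → k = 50/1 = 50
A = 1×50 = 50, B = 2×50 = 100
= A = 50, B = 100

A = 50, B = 100


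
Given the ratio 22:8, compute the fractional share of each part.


Total parts = 22 + 8 = 30
First part: 22/30 = 11/15
Second part: 8/30 = 4/15
= 11/15 and 4/15

11/15 and 4/15


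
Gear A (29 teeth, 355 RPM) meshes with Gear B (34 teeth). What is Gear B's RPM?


Gear ratio = 29:34 = 29:34
RPM_B = RPM_A × (teeth_A / teeth_B)
= 355 × (29/34)
= 302.8 RPM

302.8 RPM


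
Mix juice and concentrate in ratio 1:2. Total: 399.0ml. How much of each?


Total parts = 1 + 2 = 3
juice: 399.0 × 1/3 = 133.0ml
concentrate: 399.0 × 2/3 = 266.0ml
= 133.0ml and 266.0ml

133.0ml and 266.0ml


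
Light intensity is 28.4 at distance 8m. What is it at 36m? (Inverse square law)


I₁d₁² = I₂d₂²
I₂ = I₁ × (d₁/d₂)²
= 28.4 × (8/36)²
= 28.4 × 64/1296
= 1817.6/1296
≈ 1.4025

1.4025


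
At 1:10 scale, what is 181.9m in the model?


Model size = real / scale
= 181.9 / 10
= 18.1900 m

18.1900 m


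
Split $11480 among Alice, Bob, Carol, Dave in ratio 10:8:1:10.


Total parts = 10 + 8 + 1 + 10 = 29
Alice: 11480 × 10/29 = 3958.62
Bob: 11480 × 8/29 = 3166.90
Carol: 11480 × 1/29 = 395.86
Dave: 11480 × 10/29 = 3958.62
= Alice: $3958.62, Bob: $3166.90, Carol: $395.86, Dave: $3958.62

Alice: $3958.62, Bob: $3166.90, Carol: $395.86, Dave: $3958.62


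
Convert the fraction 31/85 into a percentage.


Percentage = (part / whole) × 100
= (31 / 85) × 100
≈ 36.47%

36.47%


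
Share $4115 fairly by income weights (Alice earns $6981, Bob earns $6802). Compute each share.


Total income = 6981 + 6802 = $13783
Alice: $4115 × 6981/13783 = $2084.22
Bob: $4115 × 6802/13783 = $2030.78
= Alice: $2084.22, Bob: $2030.78

Alice: $2084.22, Bob: $2030.78


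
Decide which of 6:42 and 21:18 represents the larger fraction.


6/42 = 0.1429
21/18 = 1.1667
0.1429 < 1.1667, so 6:42 is less
= 21:18

21:18


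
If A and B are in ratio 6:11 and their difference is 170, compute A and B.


Let A = 6k, B = 11k.
11k - 6k = 170
5k = 170 → k = 170/5 = 34
A = 6×34 = 204, B = 11×34 = 374
= A = 204, B = 374

A = 204, B = 374


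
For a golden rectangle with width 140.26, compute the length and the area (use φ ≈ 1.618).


φ = (1 + √5) / 2 ≈ 1.618
Length = width × φ = 140.26 × 1.618 = 226.94068
≈ 226.94
Area = width × length = 140.26 × 226.94068 = 31830.6997768 ≈ 31830.70
= Length: 226.94, Area: 31830.70

Length: 226.94, Area: 31830.70


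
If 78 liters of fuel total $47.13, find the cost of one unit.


Unit rate = total / quantity
= 47.13 / 78
= $0.60 per unit

$0.60 per unit


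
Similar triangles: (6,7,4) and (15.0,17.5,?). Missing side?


Scale factor = 15.0/6 = 2.5
Missing side = 4 × 2.5
= 10.0

10.0


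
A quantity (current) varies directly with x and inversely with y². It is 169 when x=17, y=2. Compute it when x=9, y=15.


z = k·x/y²
Solve for k using the known point: k = z·y²/x = 169×4/17 = 676/17 ≈ 39.7647
Now evaluate at x=9, y=15:
z = k × 9 / 225 = (676 × 9) / (17 × 225) = 6084/3825
≈ 1.5906

1.5906


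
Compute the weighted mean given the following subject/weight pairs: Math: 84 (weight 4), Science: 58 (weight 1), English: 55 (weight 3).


Numerator = 84×4 + 58×1 + 55×3
= 336 + 58 + 165
= 559
Total weight = 8
Weighted avg = 559/8
= 69.88

69.88


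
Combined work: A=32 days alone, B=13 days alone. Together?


Rate of A = 1/32 per day
Rate of B = 1/13 per day
Combined rate = 1/32 + 1/13 = 45/416 ≈ 0.1082 per day
Days = 1 / combined rate = 416/45
≈ 9.24 days

9.24 days


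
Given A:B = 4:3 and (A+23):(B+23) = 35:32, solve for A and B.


Let A = 4k, B = 3k.
(4k + 23) / (3k + 23) = 35/32
Cross-multiply: 32(4k + 23) = 35(3k + 23)
128k + 736 = 105k + 805
128k - 105k = 805 - 736
23k = 69
k = 69/23 = 3
A = 4×3 = 12, B = 3×3 = 9
= A = 12, B = 9

A = 12, B = 9


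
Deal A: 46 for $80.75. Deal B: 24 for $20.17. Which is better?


Deal A: $80.75/46 = $1.7554/unit
Deal B: $20.17/24 = $0.8404/unit
B is cheaper per unit
= Deal B

Deal B


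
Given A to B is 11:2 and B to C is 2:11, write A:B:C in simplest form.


Match B: multiply A:B by 2 → 22:4
Multiply B:C by 2 → 4:22
Combined: 22:4:22
GCD = 2
= 11:2:11

11:2:11


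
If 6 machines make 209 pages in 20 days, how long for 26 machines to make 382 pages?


Days ∝ work / workers, so d₂ = d₁ × (m₁/m₂) × (w₂/w₁)
Workers factor (inverse): 6/26 ≈ 0.2308
Work factor (direct): 382/209 ≈ 1.8278
d₂ = 20 × 6/26 × 382/209 = (20 × 6 × 382) / (26 × 209) = 45840/5434
≈ 8.44 days

8.44 days


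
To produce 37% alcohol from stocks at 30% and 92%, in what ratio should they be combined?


Let x parts of 30% mix with y parts of 92%.
30x + 92y = 37(x + y)
30x + 92y = 37x + 37y
x(30 - 37) = y(37 - 92)
x/y = (92 - 37)/(37 - 30) = 55/7
Simplify: 55:7
= 55:7

55:7


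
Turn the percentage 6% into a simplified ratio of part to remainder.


6% means 6 parts out of 100; remainder = 94
Part : remainder = 6:94
GCD = 2
= 3:47

3:47


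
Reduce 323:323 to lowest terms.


GCD(323, 323) = 323
323/323 : 323/323
= 1:1

1:1


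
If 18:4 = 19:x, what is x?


Cross multiply: 18 × x = 4 × 19
18x = 76
x = 76 / 18
= 4.22

4.22


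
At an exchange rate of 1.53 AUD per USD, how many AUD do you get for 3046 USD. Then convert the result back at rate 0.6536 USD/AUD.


Amount × rate = 3046 × 1.53 = 4660.38 AUD
Round-trip: 4660.38 × 0.6536 = 3046.02 USD
= 4660.38 AUD, then 3046.02 USD

4660.38 AUD, then 3046.02 USD


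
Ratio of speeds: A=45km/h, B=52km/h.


Ratio = 45:52
GCD = 1
Simplified = 45:52
Time ratio (same distance) = 52:45
Speed ratio = 45:52

45:52


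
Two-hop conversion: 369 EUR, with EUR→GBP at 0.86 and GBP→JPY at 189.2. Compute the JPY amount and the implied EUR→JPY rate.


Step 1: 369 EUR × 0.86 = 317.34 GBP
Step 2: 317.34 GBP × 189.2 = 60040.73 JPY
Implied rate EUR→JPY = 0.86 × 189.2 = 162.7120
= 60040.73 JPY; implied rate 162.7120 JPY/EUR

60040.73 JPY; implied rate 162.7120 JPY/EUR


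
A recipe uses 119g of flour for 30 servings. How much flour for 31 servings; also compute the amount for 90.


Direct proportion: y/x = constant
k = 119/30 ≈ 3.9667
y at x=31: k × 31 = 119 × 31 / 30 = 3689/30 ≈ 122.97
y at x=90: k × 90 = 119 × 90 / 30 = 10710/30 = 357.00
= 122.97 and 357.00

122.97 and 357.00


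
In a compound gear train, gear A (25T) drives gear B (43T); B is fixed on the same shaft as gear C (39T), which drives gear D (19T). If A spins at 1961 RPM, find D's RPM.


Stage 1: RPM_B = RPM_A × t_A/t_B = 1961 × 25/43 = 49025/43 ≈ 1140.12
B and C share a shaft → RPM_C = RPM_B
Stage 2: RPM_D = RPM_C × t_C/t_D = RPM_A × (t_A×t_C)/(t_B×t_D)
Overall ratio = (25×39)/(43×19) = 975/817
RPM_D = 1961 × 975/817 = 1911975/817
≈ 2340.24 RPM

2340.24 RPM


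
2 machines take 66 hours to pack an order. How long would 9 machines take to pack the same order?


Inverse proportion: x × y = constant
k = 2 × 66 = 132
y₂ = k / 9 = 132 / 9
= 14.67

14.67


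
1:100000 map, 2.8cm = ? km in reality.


Real distance = map distance × scale
= 2.8cm × 100000
= 280000 cm = 2800.0 m
= 2.800 km

2.800 km


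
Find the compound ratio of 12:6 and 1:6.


Compound ratio = (12×1) : (6×6)
= 12:36
GCD = 12
= 1:3

1:3


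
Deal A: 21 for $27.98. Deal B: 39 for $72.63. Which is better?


Deal A: $27.98/21 = $1.3324/unit
Deal B: $72.63/39 = $1.8623/unit
A is cheaper per unit
= Deal A

Deal A


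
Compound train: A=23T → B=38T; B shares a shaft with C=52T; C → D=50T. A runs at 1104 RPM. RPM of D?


Stage 1: RPM_B = RPM_A × t_A/t_B = 1104 × 23/38 = 25392/38 ≈ 668.21
B and C share a shaft → RPM_C = RPM_B
Stage 2: RPM_D = RPM_C × t_C/t_D = RPM_A × (t_A×t_C)/(t_B×t_D)
Overall ratio = (23×52)/(38×50) = 1196/1900
RPM_D = 1104 × 1196/1900 = 1320384/1900
≈ 694.94 RPM

694.94 RPM


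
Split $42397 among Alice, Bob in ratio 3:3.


Total parts = 3 + 3 = 6
Alice: 42397 × 3/6 = 21198.50
Bob: 42397 × 3/6 = 21198.50
= Alice: $21198.50, Bob: $21198.50

Alice: $21198.50, Bob: $21198.50


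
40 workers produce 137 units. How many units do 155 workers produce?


Direct proportion: y/x = constant
k = 137/40 = 3.4250
y₂ = k × 155 = 137 × 155 / 40 = 21235/40
≈ 530.88

530.88


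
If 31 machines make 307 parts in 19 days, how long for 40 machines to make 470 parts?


Days ∝ work / workers, so d₂ = d₁ × (m₁/m₂) × (w₂/w₁)
Workers factor (inverse): 31/40 = 0.7750
Work factor (direct): 470/307 ≈ 1.5309
d₂ = 19 × 31/40 × 470/307 = (19 × 31 × 470) / (40 × 307) = 276830/12280
≈ 22.54 days

22.54 days


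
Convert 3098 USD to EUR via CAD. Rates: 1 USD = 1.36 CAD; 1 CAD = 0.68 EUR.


Step 1: 3098 USD × 1.36 = 4213.28 CAD
Step 2: 4213.28 CAD × 0.68 = 2865.03 EUR
Implied rate USD→EUR = 1.36 × 0.68 = 0.9248
= 2865.03 EUR

2865.03 EUR


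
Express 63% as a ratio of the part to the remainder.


63% means 63 parts out of 100; remainder = 37
Part : remainder = 63:37
GCD = 1
= 63:37

63:37


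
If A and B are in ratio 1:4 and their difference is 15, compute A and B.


Let A = 1k, B = 4k.
4k - 1k = 15
3k = 15 → k = 15/3 = 5
A = 1×5 = 5, B = 4×5 = 20
= A = 5, B = 20

A = 5, B = 20


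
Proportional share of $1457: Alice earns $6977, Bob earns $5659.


Total income = 6977 + 5659 = $12636
Alice: $1457 × 6977/12636 = $804.49
Bob: $1457 × 5659/12636 = $652.51
= Alice: $804.49, Bob: $652.51

Alice: $804.49, Bob: $652.51


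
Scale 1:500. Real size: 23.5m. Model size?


Model size = real / scale
= 23.5 / 500
= 0.0470 m

0.0470 m


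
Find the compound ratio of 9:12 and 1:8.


Compound ratio = (9×1) : (12×8)
= 9:96
GCD = 3
= 3:32

3:32


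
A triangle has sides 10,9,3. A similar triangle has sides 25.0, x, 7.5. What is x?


Scale factor = 25.0/10 = 2.5
Missing side = 9 × 2.5
= 22.5

22.5


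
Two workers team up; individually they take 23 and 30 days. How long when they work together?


Rate of A = 1/23 per day
Rate of B = 1/30 per day
Combined rate = 1/23 + 1/30 = 53/690 ≈ 0.0768 per day
Days = 1 / combined rate = 690/53
≈ 13.02 days

13.02 days


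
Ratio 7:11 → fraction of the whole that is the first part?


Total parts = 7 + 11 = 18
First part: 7/18 = 7/18
= 7/18

7/18


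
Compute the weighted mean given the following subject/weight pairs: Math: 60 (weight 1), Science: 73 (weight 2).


Numerator = 60×1 + 73×2
= 60 + 146
= 206
Total weight = 3
Weighted avg = 206/3
= 68.67

68.67


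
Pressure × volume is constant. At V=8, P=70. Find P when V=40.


Inverse proportion: x × y = constant
k = 8 × 70 = 560
y₂ = k / 40 = 560 / 40
= 14.00

14.00


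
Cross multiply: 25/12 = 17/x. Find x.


Cross multiply: 25 × x = 12 × 17
25x = 204
x = 204 / 25
= 8.16

8.16


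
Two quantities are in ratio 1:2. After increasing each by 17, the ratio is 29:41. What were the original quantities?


Let A = 1k, B = 2k.
(1k + 17) / (2k + 17) = 29/41
Cross-multiply: 41(1k + 17) = 29(2k + 17)
41k + 697 = 58k + 493
41k - 58k = 493 - 697
-17k = -204
k = -204/-17 = 12
A = 1×12 = 12, B = 2×12 = 24
= A = 12, B = 24

A = 12, B = 24


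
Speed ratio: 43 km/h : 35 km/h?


Ratio = 43:35
GCD = 1
Simplified = 43:35
Time ratio (same distance) = 35:43
Speed ratio = 43:35

43:35


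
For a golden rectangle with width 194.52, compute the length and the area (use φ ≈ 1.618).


φ = (1 + √5) / 2 ≈ 1.618
Length = width × φ = 194.52 × 1.618 = 314.73336
≈ 314.73
Area = width × length = 194.52 × 314.73336 = 61221.9331872 ≈ 61221.93
= Length: 314.73, Area: 61221.93

Length: 314.73, Area: 61221.93


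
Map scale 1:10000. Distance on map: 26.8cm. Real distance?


Real distance = map distance × scale
= 26.8cm × 10000
= 268000 cm = 2680.0 m
= 2.680 km

2.680 km


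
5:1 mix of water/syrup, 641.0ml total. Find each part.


Total parts = 5 + 1 = 6
water: 641.0 × 5/6 = 534.2ml
syrup: 641.0 × 1/6 = 106.8ml
= 534.2ml and 106.8ml

534.2ml and 106.8ml


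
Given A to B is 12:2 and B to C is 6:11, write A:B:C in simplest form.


Match B: multiply A:B by 6 → 72:12
Multiply B:C by 2 → 12:22
Combined: 72:12:22
GCD = 2
= 36:6:11

36:6:11


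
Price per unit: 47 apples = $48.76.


Unit rate = total / quantity
= 48.76 / 47
= $1.04 per unit

$1.04 per unit


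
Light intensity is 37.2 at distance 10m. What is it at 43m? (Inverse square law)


I₁d₁² = I₂d₂²
I₂ = I₁ × (d₁/d₂)²
= 37.2 × (10/43)²
= 37.2 × 100/1849
= 3720/1849
≈ 2.0119

2.0119


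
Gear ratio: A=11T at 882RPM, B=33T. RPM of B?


Gear ratio = 11:33 = 1:3
RPM_B = RPM_A × (teeth_A / teeth_B)
= 882 × (11/33)
= 294.0 RPM

294.0 RPM


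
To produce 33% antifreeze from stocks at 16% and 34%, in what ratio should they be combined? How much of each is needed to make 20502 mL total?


Let x parts of 16% mix with y parts of 34%.
16x + 34y = 33(x + y)
16x + 34y = 33x + 33y
x(16 - 33) = y(33 - 34)
x/y = (34 - 33)/(33 - 16) = 1/17
Simplify: 1:17
Total parts = 18; one part = 20502/18 = 1139.00 mL
16% solution: 1×1139.00 = 1139.00 mL
34% solution: 17×1139.00 = 19363.00 mL
= ratio 1:17; 1139.00 mL and 19363.00 mL

ratio 1:17; 1139.00 mL and 19363.00 mL


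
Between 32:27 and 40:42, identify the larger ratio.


32/27 = 1.1852
40/42 = 0.9524
1.1852 > 0.9524, so 32:27 is greater
= 32:27

32:27


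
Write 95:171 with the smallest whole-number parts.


GCD(95, 171) = 19
95/19 : 171/19
= 5:9

5:9


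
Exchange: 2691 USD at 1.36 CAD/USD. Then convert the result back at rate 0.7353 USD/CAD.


Amount × rate = 2691 × 1.36 = 3659.76 CAD
Round-trip: 3659.76 × 0.7353 = 2691.02 USD
= 3659.76 CAD, then 2691.02 USD

3659.76 CAD, then 2691.02 USD


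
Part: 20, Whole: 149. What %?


Percentage = (part / whole) × 100
= (20 / 149) × 100
≈ 13.42%

13.42%


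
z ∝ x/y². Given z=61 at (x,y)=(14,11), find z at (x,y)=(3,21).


z = k·x/y²
Solve for k using the known point: k = z·y²/x = 61×121/14 = 7381/14 ≈ 527.2143
Now evaluate at x=3, y=21:
z = k × 3 / 441 = (7381 × 3) / (14 × 441) = 22143/6174
≈ 3.5865

3.5865


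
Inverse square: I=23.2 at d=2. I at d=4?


I₁d₁² = I₂d₂²
I₂ = I₁ × (d₁/d₂)²
= 23.2 × (2/4)²
= 23.2 × 4/16
= 92.8/16
= 5.8000

5.8000


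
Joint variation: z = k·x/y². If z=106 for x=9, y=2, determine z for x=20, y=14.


z = k·x/y²
Solve for k using the known point: k = z·y²/x = 106×4/9 = 424/9 ≈ 47.1111
Now evaluate at x=20, y=14:
z = k × 20 / 196 = (424 × 20) / (9 × 196) = 8480/1764
≈ 4.8073

4.8073


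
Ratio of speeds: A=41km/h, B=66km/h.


Ratio = 41:66
GCD = 1
Simplified = 41:66
Time ratio (same distance) = 66:41
Speed ratio = 41:66

41:66


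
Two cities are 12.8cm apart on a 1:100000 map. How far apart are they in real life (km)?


Real distance = map distance × scale
= 12.8cm × 100000
= 1280000 cm = 12800.0 m
= 12.800 km

12.800 km


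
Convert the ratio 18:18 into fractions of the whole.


Total parts = 18 + 18 = 36
First part: 18/36 = 1/2
Second part: 18/36 = 1/2
= 1/2 and 1/2

1/2 and 1/2


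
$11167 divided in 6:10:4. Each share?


Total parts = 6 + 10 + 4 = 20
Part 1: 11167 × 6/20 = 3350.10
Part 2: 11167 × 10/20 = 5583.50
Part 3: 11167 × 4/20 = 2233.40
= Part 1: $3350.10, Part 2: $5583.50, Part 3: $2233.40

Part 1: $3350.10, Part 2: $5583.50, Part 3: $2233.40


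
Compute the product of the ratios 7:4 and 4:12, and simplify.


Compound ratio = (7×4) : (4×12)
= 28:48
GCD = 4
= 7:12

7:12


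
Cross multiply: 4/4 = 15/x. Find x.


Cross multiply: 4 × x = 4 × 15
4x = 60
x = 60 / 4
= 15.00

15.00


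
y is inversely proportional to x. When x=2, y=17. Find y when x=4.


Inverse proportion: x × y = constant
k = 2 × 17 = 34
y₂ = k / 4 = 34 / 4
= 8.50

8.50


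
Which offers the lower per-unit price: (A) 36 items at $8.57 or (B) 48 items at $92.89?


Deal A: $8.57/36 = $0.2381/unit
Deal B: $92.89/48 = $1.9352/unit
A is cheaper per unit
= Deal A

Deal A


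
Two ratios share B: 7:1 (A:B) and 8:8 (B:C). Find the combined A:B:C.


Match B: multiply A:B by 8 → 56:8
Multiply B:C by 1 → 8:8
Combined: 56:8:8
GCD = 8
= 7:1:1

7:1:1


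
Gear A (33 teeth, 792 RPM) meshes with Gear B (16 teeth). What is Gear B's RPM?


Gear ratio = 33:16 = 33:16
RPM_B = RPM_A × (teeth_A / teeth_B)
= 792 × (33/16)
= 1633.5 RPM

1633.5 RPM


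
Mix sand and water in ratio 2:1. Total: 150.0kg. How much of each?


Total parts = 2 + 1 = 3
sand: 150.0 × 2/3 = 100.0kg
water: 150.0 × 1/3 = 50.0kg
= 100.0kg and 50.0kg

100.0kg and 50.0kg


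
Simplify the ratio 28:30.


GCD(28, 30) = 2
28/2 : 30/2
= 14:15

14:15


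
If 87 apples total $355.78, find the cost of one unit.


Unit rate = total / quantity
= 355.78 / 87
= $4.09 per unit

$4.09 per unit


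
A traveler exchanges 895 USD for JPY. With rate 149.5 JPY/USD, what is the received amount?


Amount × rate = 895 × 149.5
= 133802.50 JPY

133802.50 JPY


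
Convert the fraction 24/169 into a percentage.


Percentage = (part / whole) × 100
= (24 / 169) × 100
≈ 14.20%

14.20%


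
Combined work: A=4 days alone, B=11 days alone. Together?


Rate of A = 1/4 per day
Rate of B = 1/11 per day
Combined rate = 1/4 + 1/11 = 15/44 ≈ 0.3409 per day
Days = 1 / combined rate = 44/15
≈ 2.93 days

2.93 days


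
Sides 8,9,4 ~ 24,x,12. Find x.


Scale factor = 24/8 = 3
Missing side = 9 × 3
= 27.0

27.0


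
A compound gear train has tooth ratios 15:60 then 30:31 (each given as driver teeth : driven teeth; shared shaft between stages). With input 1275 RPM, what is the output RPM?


Stage 1: RPM_B = RPM_A × t_A/t_B = 1275 × 15/60 = 19125/60 = 318.75
B and C share a shaft → RPM_C = RPM_B
Stage 2: RPM_D = RPM_C × t_C/t_D = RPM_A × (t_A×t_C)/(t_B×t_D)
Overall ratio = (15×30)/(60×31) = 450/1860
RPM_D = 1275 × 450/1860 = 573750/1860
≈ 308.47 RPM

308.47 RPM


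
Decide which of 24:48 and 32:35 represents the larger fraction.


24/48 = 0.5000
32/35 = 0.9143
0.5000 < 0.9143, so 24:48 is less
= 32:35

32:35


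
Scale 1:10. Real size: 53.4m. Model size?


Model size = real / scale
= 53.4 / 10
= 5.3400 m

5.3400 m


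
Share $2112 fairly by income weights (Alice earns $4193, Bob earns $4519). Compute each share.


Total income = 4193 + 4519 = $8712
Alice: $2112 × 4193/8712 = $1016.48
Bob: $2112 × 4519/8712 = $1095.52
= Alice: $1016.48, Bob: $1095.52

Alice: $1016.48, Bob: $1095.52


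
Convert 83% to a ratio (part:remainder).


83% means 83 parts out of 100; remainder = 17
Part : remainder = 83:17
GCD = 1
= 83:17

83:17


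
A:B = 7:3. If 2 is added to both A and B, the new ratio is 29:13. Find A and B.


Let A = 7k, B = 3k.
(7k + 2) / (3k + 2) = 29/13
Cross-multiply: 13(7k + 2) = 29(3k + 2)
91k + 26 = 87k + 58
91k - 87k = 58 - 26
4k = 32
k = 32/4 = 8
A = 7×8 = 56, B = 3×8 = 24
= A = 56, B = 24

A = 56, B = 24


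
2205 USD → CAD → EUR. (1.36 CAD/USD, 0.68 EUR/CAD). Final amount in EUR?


Step 1: 2205 USD × 1.36 = 2998.80 CAD
Step 2: 2998.80 CAD × 0.68 = 2039.18 EUR
Implied rate USD→EUR = 1.36 × 0.68 = 0.9248
= 2039.18 EUR

2039.18 EUR


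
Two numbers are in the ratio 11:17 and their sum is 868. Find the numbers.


Let A = 11k, B = 17k.
11k + 17k = 868
28k = 868 → k = 868/28 = 31
A = 11×31 = 341, B = 17×31 = 527
= A = 341, B = 527

A = 341, B = 527


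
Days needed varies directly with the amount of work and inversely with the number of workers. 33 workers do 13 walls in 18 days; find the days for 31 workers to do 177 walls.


Days ∝ work / workers, so d₂ = d₁ × (m₁/m₂) × (w₂/w₁)
Workers factor (inverse): 33/31 ≈ 1.0645
Work factor (direct): 177/13 ≈ 13.6154
d₂ = 18 × 33/31 × 177/13 = (18 × 33 × 177) / (31 × 13) = 105138/403
≈ 260.89 days

260.89 days


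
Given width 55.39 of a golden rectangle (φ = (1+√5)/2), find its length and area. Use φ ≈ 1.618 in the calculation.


φ = (1 + √5) / 2 ≈ 1.618
Length = width × φ = 55.39 × 1.618 = 89.62102
≈ 89.62
Area = width × length = 55.39 × 89.62102 = 4964.1082978 ≈ 4964.11
= Length: 89.62, Area: 4964.11

Length: 89.62, Area: 4964.11


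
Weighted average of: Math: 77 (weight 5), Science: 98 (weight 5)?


Numerator = 77×5 + 98×5
= 385 + 490
= 875
Total weight = 10
Weighted avg = 875/10
= 87.50

87.50


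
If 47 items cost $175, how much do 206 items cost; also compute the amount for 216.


Direct proportion: y/x = constant
k = 175/47 ≈ 3.7234
y at x=206: k × 206 = 175 × 206 / 47 = 36050/47 ≈ 767.02
y at x=216: k × 216 = 175 × 216 / 47 = 37800/47 ≈ 804.26
= 767.02 and 804.26

767.02 and 804.26


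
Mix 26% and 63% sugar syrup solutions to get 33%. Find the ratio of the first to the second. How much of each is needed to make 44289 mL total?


Let x parts of 26% mix with y parts of 63%.
26x + 63y = 33(x + y)
26x + 63y = 33x + 33y
x(26 - 33) = y(33 - 63)
x/y = (63 - 33)/(33 - 26) = 30/7
Simplify: 30:7
Total parts = 37; one part = 44289/37 = 1197.00 mL
26% solution: 30×1197.00 = 35910.00 mL
63% solution: 7×1197.00 = 8379.00 mL
= ratio 30:7; 35910.00 mL and 8379.00 mL

ratio 30:7; 35910.00 mL and 8379.00 mL


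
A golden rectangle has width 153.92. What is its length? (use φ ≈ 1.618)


φ = (1 + √5) / 2 ≈ 1.618
Length = width × φ = 153.92 × 1.618 = 249.04256
≈ 249.04

249.04


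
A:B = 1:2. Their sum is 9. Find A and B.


Let A = 1k, B = 2k.
1k + 2k = 9
3k = 9 → k = 9/3 = 3
A = 1×3 = 3, B = 2×3 = 6
= A = 3, B = 6

A = 3, B = 6


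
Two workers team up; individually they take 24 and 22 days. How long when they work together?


Rate of A = 1/24 per day
Rate of B = 1/22 per day
Combined rate = 1/24 + 1/22 = 46/528 ≈ 0.0871 per day
Days = 1 / combined rate = 528/46
≈ 11.48 days

11.48 days


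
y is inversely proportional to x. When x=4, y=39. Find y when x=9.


Inverse proportion: x × y = constant
k = 4 × 39 = 156
y₂ = k / 9 = 156 / 9
= 17.33

17.33


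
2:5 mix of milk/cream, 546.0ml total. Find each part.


Total parts = 2 + 5 = 7
milk: 546.0 × 2/7 = 156.0ml
cream: 546.0 × 5/7 = 390.0ml
= 156.0ml and 390.0ml

156.0ml and 390.0ml


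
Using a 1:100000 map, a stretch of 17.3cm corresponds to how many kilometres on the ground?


Real distance = map distance × scale
= 17.3cm × 100000
= 1730000 cm = 17300.0 m
= 17.300 km

17.300 km


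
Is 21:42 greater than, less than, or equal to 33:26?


21/42 = 0.5000
33/26 = 1.2692
0.5000 < 1.2692, so 21:42 is less
= less than

less than


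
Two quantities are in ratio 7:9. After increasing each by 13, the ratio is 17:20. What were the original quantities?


Let A = 7k, B = 9k.
(7k + 13) / (9k + 13) = 17/20
Cross-multiply: 20(7k + 13) = 17(9k + 13)
140k + 260 = 153k + 221
140k - 153k = 221 - 260
-13k = -39
k = -39/-13 = 3
A = 7×3 = 21, B = 9×3 = 27
= A = 21, B = 27

A = 21, B = 27


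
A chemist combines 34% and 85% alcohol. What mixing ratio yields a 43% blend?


Let x parts of 34% mix with y parts of 85%.
34x + 85y = 43(x + y)
34x + 85y = 43x + 43y
x(34 - 43) = y(43 - 85)
x/y = (85 - 43)/(43 - 34) = 42/9
Simplify: 14:3
= 14:3

14:3


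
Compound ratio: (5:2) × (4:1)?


Compound ratio = (5×4) : (2×1)
= 20:2
GCD = 2
= 10:1

10:1


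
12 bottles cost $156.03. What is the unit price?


Unit rate = total / quantity
= 156.03 / 12
= $13.00 per unit

$13.00 per unit


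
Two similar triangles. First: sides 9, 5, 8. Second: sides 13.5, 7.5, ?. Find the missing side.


Scale factor = 13.5/9 = 1.5
Missing side = 8 × 1.5
= 12.0

12.0


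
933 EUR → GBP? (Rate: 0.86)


Amount × rate = 933 × 0.86
= 802.38 GBP

802.38 GBP


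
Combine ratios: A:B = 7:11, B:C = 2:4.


Match B: multiply A:B by 2 → 14:22
Multiply B:C by 11 → 22:44
Combined: 14:22:44
GCD = 2
= 7:11:22

7:11:22


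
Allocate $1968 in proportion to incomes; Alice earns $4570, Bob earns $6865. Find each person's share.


Total income = 4570 + 6865 = $11435
Alice: $1968 × 4570/11435 = $786.51
Bob: $1968 × 6865/11435 = $1181.49
= Alice: $786.51, Bob: $1181.49

Alice: $786.51, Bob: $1181.49


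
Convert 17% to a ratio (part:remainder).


17% means 17 parts out of 100; remainder = 83
Part : remainder = 17:83
GCD = 1
= 17:83

17:83


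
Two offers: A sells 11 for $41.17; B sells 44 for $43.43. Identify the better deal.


Deal A: $41.17/11 = $3.7427/unit
Deal B: $43.43/44 = $0.9870/unit
B is cheaper per unit
= Deal B

Deal B


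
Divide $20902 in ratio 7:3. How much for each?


Total parts = 7 + 3 = 10
Part 1: 20902 × 7/10 = 14631.40
Part 2: 20902 × 3/10 = 6270.60
= Part 1: $14631.40, Part 2: $6270.60

Part 1: $14631.40, Part 2: $6270.60


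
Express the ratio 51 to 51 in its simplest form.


GCD(51, 51) = 51
51/51 : 51/51
= 1:1

1:1


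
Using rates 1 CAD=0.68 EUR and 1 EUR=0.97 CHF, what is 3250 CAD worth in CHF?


Step 1: 3250 CAD × 0.68 = 2210.00 EUR
Step 2: 2210.00 EUR × 0.97 = 2143.70 CHF
Implied rate CAD→CHF = 0.68 × 0.97 = 0.6596
= 2143.70 CHF

2143.70 CHF


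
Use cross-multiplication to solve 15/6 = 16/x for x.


Cross multiply: 15 × x = 6 × 16
15x = 96
x = 96 / 15
= 6.40

6.40
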